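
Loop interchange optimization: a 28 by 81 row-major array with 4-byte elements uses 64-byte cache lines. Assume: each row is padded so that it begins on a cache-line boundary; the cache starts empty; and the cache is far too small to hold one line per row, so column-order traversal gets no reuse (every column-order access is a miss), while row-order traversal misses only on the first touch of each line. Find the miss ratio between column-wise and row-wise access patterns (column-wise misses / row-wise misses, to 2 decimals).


Each row occupies 81 * 4 = 324 bytes and starts on a line boundary, so it spans ceil(324 / 64) = 6 cache lines.
Row-major traversal misses (one per line touched): 28 * ceil(81 * 4 / 64) = 168
Column-major traversal misses (no reuse, every access misses): 28 * 81 = 2268
Ratio = 2268 / 168 = 13.5

13.5


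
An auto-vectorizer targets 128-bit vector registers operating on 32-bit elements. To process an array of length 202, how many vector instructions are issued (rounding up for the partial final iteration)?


Width = 128 / 32 = 4 elements per vector op
Iterations = ceil(202 / 4) = 51

51


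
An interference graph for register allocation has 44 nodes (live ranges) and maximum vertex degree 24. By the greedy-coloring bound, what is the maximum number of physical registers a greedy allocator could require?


Greedy coloring never needs more than (max_degree + 1) colors: when coloring a vertex, at most max_degree neighbors are already colored.
Upper bound = 24 + 1 = 25

25


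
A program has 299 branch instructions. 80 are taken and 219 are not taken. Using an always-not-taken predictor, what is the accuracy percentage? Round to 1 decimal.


Predictor: always-not-taken
Correct predictions = 219
Accuracy = 219 / 299 * 100 = 73.2%

73.2


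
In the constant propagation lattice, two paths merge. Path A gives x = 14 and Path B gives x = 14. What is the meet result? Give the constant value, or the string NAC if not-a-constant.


Meet operation: if both paths give the same constant, result is that constant; if they differ, result is NAC (not-a-constant).
Path A: 14, Path B: 14 -> equal
Result: constant -> 14

14


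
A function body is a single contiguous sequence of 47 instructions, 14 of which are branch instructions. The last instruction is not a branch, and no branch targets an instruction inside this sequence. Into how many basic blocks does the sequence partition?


With no in-sequence branch targets, the leaders are the first instruction plus the instruction after each branch.
Number of basic blocks = branches + 1
= 14 + 1 = 15

15


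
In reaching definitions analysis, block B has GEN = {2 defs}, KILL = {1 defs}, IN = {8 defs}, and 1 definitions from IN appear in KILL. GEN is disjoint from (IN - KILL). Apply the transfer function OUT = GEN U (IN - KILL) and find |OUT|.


IN - KILL: 8 - 1 = 7 surviving definitions
OUT = GEN + surviving = 2 + 7 = 9

9


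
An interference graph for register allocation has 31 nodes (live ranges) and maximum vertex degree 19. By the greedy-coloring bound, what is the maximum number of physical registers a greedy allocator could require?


Greedy coloring never needs more than (max_degree + 1) colors: when coloring a vertex, at most max_degree neighbors are already colored.
Upper bound = 19 + 1 = 20

20


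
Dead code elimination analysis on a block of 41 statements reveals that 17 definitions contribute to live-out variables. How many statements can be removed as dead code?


Dead code = total statements - live definitions
= 41 - 17 = 24

24


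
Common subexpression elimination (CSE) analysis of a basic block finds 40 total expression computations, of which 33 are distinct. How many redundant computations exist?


CSE count = total expressions - unique expressions
= 40 - 33 = 7

7


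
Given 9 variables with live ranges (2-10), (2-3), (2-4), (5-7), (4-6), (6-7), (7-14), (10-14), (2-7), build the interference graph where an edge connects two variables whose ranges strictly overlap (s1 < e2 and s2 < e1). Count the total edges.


Check all pairs for overlapping intervals.
Two intervals (s1,e1) and (s2,e2) overlap if s1 < e2 and s2 < e1.
v0 (2-10) vs v1..v8: overlaps v1, v2, v3, v4, v5, v6, v8 -> 7
v1 (2-3) vs v2..v8: overlaps v2, v8 -> 2
v2 (2-4) vs v3..v8: overlaps v8 -> 1
v3 (5-7) vs v4..v8: overlaps v4, v5, v8 -> 3
v4 (4-6) vs v5..v8: overlaps v8 -> 1
v5 (6-7) vs v6..v8: overlaps v8 -> 1
v6 (7-14) vs v7..v8: overlaps v7 -> 1
v7 (10-14) vs v8: overlaps none -> 0
Total overlapping pairs = 7 + 2 + 1 + 3 + 1 + 1 + 1 + 0 = 16

16


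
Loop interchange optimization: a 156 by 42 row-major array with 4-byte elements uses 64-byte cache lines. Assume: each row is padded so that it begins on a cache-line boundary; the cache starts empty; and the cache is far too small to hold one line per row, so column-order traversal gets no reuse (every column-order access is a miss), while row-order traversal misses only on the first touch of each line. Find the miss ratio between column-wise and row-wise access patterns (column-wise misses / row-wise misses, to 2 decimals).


Each row occupies 42 * 4 = 168 bytes and starts on a line boundary, so it spans ceil(168 / 64) = 3 cache lines.
Row-major traversal misses (one per line touched): 156 * ceil(42 * 4 / 64) = 468
Column-major traversal misses (no reuse, every access misses): 156 * 42 = 6552
Ratio = 6552 / 468 = 14.0

14.0


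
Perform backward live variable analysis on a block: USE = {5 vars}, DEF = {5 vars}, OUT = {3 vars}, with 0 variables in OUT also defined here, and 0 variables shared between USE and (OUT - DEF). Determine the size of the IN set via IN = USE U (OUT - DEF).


OUT - DEF: 3 - 0 = 3
|IN| = |USE| + |OUT - DEF| - |USE ∩ (OUT - DEF)| = 5 + 3 - 0 = 8

8


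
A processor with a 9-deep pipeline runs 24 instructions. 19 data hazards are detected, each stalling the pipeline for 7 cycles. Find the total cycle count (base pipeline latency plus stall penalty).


Base cycles = 9 + 24 - 1 = 32
Total stalls = 19 * 7 = 133
Total = 32 + 133 = 165

165


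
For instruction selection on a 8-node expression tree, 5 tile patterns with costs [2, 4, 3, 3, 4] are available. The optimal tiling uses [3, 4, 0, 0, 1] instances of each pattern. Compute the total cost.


Total cost = sum(count_i * cost_i)
= 3*2 + 4*4 + 0*3 + 0*3 + 1*4
= 26

26


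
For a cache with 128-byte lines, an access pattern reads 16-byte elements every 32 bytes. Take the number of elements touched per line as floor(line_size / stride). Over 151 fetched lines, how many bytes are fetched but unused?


Elements per line = floor(128 / 32) = 4
Bytes used per line = 4 * 16 = 64
Wasted per line = 128 - 64 = 64
Total wasted = 64 * 151 = 9664

9664


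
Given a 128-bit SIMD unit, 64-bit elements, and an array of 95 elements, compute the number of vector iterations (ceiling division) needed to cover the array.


Width = 128 / 64 = 2 elements per vector op
Iterations = ceil(95 / 2) = 48

48


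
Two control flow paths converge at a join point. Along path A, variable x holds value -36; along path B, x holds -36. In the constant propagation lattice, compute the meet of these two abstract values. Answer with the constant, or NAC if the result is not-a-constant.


Meet operation: if both paths give the same constant, result is that constant; if they differ, result is NAC (not-a-constant).
Path A: -36, Path B: -36 -> equal
Result: constant -> -36

-36


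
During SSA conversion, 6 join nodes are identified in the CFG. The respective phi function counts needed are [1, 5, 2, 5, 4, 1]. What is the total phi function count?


Total phi functions = sum of phi functions at each join node
= 1 + 5 + 2 + 5 + 4 + 1 = 18

18


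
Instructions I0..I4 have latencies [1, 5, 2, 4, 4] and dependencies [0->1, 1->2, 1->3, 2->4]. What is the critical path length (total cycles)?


Compute longest path through dependency graph: dist(Ik) = max over predecessors of dist + latency(Ik).
dist(I0) = latency 1 = 1
dist(I1) = dist(I0) + 5 = 1 + 5 = 6
dist(I2) = dist(I1) + 2 = 6 + 2 = 8
dist(I3) = dist(I1) + 4 = 6 + 4 = 10
dist(I4) = dist(I2) + 4 = 8 + 4 = 12
Critical path = max dist = 12

12


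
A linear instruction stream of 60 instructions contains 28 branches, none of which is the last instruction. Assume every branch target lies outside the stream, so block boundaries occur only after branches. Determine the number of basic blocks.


With no in-sequence branch targets, the leaders are the first instruction plus the instruction after each branch.
Number of basic blocks = branches + 1
= 28 + 1 = 29

29


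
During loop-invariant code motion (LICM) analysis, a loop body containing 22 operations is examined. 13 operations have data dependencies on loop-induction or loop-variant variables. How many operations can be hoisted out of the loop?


Invariant candidates = total - loop-dependent
= 22 - 13 = 9

9


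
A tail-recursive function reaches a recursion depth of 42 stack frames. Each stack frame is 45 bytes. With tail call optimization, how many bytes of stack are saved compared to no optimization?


Without TCO: 42 * 45 = 1890 bytes
With TCO: reuse 1 frame = 45 bytes
Savings = 1890 - 45 = 1845

1845


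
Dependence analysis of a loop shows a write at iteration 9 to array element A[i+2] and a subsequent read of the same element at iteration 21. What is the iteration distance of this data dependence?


Distance = read iteration - write iteration
= 21 - 9 = 12

12


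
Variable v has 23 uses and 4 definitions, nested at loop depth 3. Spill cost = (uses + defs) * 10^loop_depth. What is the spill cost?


uses + defs = 23 + 4 = 27
10^3 = 1000
Spill cost = 27 * 1000 = 27000

27000


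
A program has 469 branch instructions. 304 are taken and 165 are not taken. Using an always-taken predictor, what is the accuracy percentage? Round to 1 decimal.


Predictor: always-taken
Correct predictions = 304
Accuracy = 304 / 469 * 100 = 64.8%

64.8


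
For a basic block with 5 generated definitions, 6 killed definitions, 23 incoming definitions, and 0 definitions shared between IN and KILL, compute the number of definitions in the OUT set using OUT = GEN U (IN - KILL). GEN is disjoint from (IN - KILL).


IN - KILL: 23 - 0 = 23 surviving definitions
OUT = GEN + surviving = 5 + 23 = 28

28


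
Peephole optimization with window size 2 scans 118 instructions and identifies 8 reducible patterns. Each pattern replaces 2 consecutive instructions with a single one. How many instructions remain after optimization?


Each match removes 1 instructions.
Total removed = 8 * 1 = 8
Remaining = 118 - 8 = 110

110


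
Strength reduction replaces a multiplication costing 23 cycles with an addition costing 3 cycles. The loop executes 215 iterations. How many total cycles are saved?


Per-iteration saving = 23 - 3 = 20
Total saved = 215 * 20 = 4300

4300


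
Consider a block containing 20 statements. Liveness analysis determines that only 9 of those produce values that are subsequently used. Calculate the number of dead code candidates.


Dead code = total statements - live definitions
= 20 - 9 = 11

11


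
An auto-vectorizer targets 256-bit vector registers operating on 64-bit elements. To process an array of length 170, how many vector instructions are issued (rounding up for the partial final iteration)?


Width = 256 / 64 = 4 elements per vector op
Iterations = ceil(170 / 4) = 43

43


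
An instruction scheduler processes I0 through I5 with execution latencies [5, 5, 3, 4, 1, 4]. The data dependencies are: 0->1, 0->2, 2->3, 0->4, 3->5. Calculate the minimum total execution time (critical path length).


Compute longest path through dependency graph: dist(Ik) = max over predecessors of dist + latency(Ik).
dist(I0) = latency 5 = 5
dist(I1) = dist(I0) + 5 = 5 + 5 = 10
dist(I2) = dist(I0) + 3 = 5 + 3 = 8
dist(I3) = dist(I2) + 4 = 8 + 4 = 12
dist(I4) = dist(I0) + 1 = 5 + 1 = 6
dist(I5) = dist(I3) + 4 = 12 + 4 = 16
Critical path = max dist = 16

16


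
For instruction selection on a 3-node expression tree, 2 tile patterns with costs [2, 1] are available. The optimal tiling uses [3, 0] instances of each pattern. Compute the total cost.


Total cost = sum(count_i * cost_i)
= 3*2 + 0*1
= 6

6


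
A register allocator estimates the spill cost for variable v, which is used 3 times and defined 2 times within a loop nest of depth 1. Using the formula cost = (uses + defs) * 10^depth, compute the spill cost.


uses + defs = 3 + 2 = 5
10^1 = 10
Spill cost = 5 * 10 = 50

50


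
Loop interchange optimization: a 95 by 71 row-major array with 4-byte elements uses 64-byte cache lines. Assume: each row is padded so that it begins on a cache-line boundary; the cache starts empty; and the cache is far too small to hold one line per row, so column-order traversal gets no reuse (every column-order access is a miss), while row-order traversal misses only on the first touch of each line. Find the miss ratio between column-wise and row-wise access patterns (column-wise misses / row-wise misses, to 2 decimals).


Each row occupies 71 * 4 = 284 bytes and starts on a line boundary, so it spans ceil(284 / 64) = 5 cache lines.
Row-major traversal misses (one per line touched): 95 * ceil(71 * 4 / 64) = 475
Column-major traversal misses (no reuse, every access misses): 95 * 71 = 6745
Ratio = 6745 / 475 = 14.2

14.2


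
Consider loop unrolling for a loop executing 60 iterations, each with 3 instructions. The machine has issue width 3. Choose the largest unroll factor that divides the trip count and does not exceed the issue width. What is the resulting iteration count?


Largest divisor of 60 <= 3 is 3
New iterations = 60 / 3 = 20

20


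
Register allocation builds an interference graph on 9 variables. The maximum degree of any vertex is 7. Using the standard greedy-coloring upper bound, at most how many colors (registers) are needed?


Greedy coloring never needs more than (max_degree + 1) colors: when coloring a vertex, at most max_degree neighbors are already colored.
Upper bound = 7 + 1 = 8

8


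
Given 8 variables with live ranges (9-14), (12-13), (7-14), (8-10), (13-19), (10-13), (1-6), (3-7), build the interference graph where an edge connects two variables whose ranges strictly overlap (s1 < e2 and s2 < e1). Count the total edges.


Check all pairs for overlapping intervals.
Two intervals (s1,e1) and (s2,e2) overlap if s1 < e2 and s2 < e1.
v0 (9-14) vs v1..v7: overlaps v1, v2, v3, v4, v5 -> 5
v1 (12-13) vs v2..v7: overlaps v2, v5 -> 2
v2 (7-14) vs v3..v7: overlaps v3, v4, v5 -> 3
v3 (8-10) vs v4..v7: overlaps none -> 0
v4 (13-19) vs v5..v7: overlaps none -> 0
v5 (10-13) vs v6..v7: overlaps none -> 0
v6 (1-6) vs v7: overlaps v7 -> 1
Total overlapping pairs = 5 + 2 + 3 + 0 + 0 + 0 + 1 = 11

11


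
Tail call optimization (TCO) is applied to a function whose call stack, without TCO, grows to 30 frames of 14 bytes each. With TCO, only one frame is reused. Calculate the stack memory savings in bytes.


Without TCO: 30 * 14 = 420 bytes
With TCO: reuse 1 frame = 14 bytes
Savings = 420 - 14 = 406

406


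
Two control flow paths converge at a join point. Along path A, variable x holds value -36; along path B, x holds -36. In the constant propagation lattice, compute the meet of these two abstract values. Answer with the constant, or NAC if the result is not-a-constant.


Meet operation: if both paths give the same constant, result is that constant; if they differ, result is NAC (not-a-constant).
Path A: -36, Path B: -36 -> equal
Result: constant -> -36

-36


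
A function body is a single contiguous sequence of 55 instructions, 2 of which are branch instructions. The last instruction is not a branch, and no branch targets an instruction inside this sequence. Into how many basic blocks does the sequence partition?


With no in-sequence branch targets, the leaders are the first instruction plus the instruction after each branch.
Number of basic blocks = branches + 1
= 2 + 1 = 3

3


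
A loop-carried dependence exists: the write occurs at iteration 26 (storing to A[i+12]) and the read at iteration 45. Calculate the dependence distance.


Distance = read iteration - write iteration
= 45 - 26 = 19

19


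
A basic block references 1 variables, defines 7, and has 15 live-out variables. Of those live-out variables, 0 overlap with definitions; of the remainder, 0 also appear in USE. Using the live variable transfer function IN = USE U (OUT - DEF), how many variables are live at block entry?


OUT - DEF: 15 - 0 = 15
|IN| = |USE| + |OUT - DEF| - |USE ∩ (OUT - DEF)| = 1 + 15 - 0 = 16

16


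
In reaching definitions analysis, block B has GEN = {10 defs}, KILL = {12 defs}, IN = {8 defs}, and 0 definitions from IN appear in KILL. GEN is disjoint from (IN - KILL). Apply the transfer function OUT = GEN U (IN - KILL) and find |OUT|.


IN - KILL: 8 - 0 = 8 surviving definitions
OUT = GEN + surviving = 10 + 8 = 18

18


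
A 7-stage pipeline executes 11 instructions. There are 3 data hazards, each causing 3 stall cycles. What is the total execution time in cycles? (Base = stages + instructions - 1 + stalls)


Base cycles = 7 + 11 - 1 = 17
Total stalls = 3 * 3 = 9
Total = 17 + 9 = 26

26


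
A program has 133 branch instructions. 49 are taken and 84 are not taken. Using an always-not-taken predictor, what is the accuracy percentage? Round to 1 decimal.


Predictor: always-not-taken
Correct predictions = 84
Accuracy = 84 / 133 * 100 = 63.2%

63.2


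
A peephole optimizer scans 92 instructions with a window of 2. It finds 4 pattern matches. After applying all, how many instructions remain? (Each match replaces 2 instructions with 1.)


Each match removes 1 instructions.
Total removed = 4 * 1 = 4
Remaining = 92 - 4 = 88

88


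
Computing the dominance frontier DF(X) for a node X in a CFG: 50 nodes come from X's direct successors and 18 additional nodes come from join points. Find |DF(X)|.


DF(X) = direct successor contributions + join point contributions
= 50 + 18 = 68

68


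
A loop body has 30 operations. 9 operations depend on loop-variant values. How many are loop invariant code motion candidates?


Invariant candidates = total - loop-dependent
= 30 - 9 = 21

21


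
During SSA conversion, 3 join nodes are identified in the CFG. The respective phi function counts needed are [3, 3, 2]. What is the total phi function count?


Total phi functions = sum of phi functions at each join node
= 3 + 3 + 2 = 8

8


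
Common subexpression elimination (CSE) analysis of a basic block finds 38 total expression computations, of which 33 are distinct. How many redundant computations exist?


CSE count = total expressions - unique expressions
= 38 - 33 = 5

5


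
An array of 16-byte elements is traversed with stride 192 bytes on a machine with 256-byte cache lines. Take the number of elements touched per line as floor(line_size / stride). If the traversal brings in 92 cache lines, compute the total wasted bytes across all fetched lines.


Elements per line = floor(256 / 192) = 1
Bytes used per line = 1 * 16 = 16
Wasted per line = 256 - 16 = 240
Total wasted = 240 * 92 = 22080

22080


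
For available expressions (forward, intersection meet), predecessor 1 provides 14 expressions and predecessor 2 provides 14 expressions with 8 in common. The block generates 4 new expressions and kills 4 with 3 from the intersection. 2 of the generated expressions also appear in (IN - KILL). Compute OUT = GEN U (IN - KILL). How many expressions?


IN = intersection of predecessors = 8
IN - KILL = 8 - 3 = 5
|OUT| = |GEN| + |IN - KILL| - |GEN ∩ (IN - KILL)| = 4 + 5 - 2 = 7

7


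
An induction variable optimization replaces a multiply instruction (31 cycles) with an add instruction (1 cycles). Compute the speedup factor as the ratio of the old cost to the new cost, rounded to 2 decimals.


Ratio = mult_cost / add_cost = 31 / 1 = 31.0

31.0


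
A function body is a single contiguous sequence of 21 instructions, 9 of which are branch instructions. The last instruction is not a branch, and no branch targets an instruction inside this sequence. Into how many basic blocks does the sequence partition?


With no in-sequence branch targets, the leaders are the first instruction plus the instruction after each branch.
Number of basic blocks = branches + 1
= 9 + 1 = 10

10


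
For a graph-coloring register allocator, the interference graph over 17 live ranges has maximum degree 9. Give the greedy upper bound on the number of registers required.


Greedy coloring never needs more than (max_degree + 1) colors: when coloring a vertex, at most max_degree neighbors are already colored.
Upper bound = 9 + 1 = 10

10


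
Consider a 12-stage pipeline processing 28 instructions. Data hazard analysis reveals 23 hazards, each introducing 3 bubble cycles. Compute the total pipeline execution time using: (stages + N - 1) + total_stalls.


Base cycles = 12 + 28 - 1 = 39
Total stalls = 23 * 3 = 69
Total = 39 + 69 = 108

108


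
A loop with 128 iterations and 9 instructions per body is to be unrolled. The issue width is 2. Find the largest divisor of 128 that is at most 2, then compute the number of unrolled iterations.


Largest divisor of 128 <= 2 is 2
New iterations = 128 / 2 = 64

64


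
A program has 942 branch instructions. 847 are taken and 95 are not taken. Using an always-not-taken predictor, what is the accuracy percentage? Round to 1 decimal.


Predictor: always-not-taken
Correct predictions = 95
Accuracy = 95 / 942 * 100 = 10.1%

10.1


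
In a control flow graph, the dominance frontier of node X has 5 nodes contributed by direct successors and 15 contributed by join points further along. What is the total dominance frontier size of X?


DF(X) = direct successor contributions + join point contributions
= 5 + 15 = 20

20


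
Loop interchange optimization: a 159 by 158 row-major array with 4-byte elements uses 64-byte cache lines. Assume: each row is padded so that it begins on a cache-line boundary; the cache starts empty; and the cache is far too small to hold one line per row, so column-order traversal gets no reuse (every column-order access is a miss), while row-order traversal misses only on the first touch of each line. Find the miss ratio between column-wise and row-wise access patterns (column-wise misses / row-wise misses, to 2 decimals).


Each row occupies 158 * 4 = 632 bytes and starts on a line boundary, so it spans ceil(632 / 64) = 10 cache lines.
Row-major traversal misses (one per line touched): 159 * ceil(158 * 4 / 64) = 1590
Column-major traversal misses (no reuse, every access misses): 159 * 158 = 25122
Ratio = 25122 / 1590 = 15.8

15.8


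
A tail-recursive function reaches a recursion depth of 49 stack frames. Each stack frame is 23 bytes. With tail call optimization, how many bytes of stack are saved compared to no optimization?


Without TCO: 49 * 23 = 1127 bytes
With TCO: reuse 1 frame = 23 bytes
Savings = 1127 - 23 = 1104

1104


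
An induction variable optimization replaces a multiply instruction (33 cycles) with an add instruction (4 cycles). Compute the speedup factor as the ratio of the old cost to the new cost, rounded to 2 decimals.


Ratio = mult_cost / add_cost = 33 / 4 = 8.25

8.25


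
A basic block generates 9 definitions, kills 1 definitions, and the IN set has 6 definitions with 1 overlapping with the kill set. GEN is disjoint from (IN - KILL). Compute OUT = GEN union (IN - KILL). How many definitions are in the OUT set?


IN - KILL: 6 - 1 = 5 surviving definitions
OUT = GEN + surviving = 9 + 5 = 14

14


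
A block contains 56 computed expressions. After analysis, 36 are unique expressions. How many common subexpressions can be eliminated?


CSE count = total expressions - unique expressions
= 56 - 36 = 20

20


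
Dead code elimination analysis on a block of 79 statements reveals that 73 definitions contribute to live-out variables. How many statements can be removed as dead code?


Dead code = total statements - live definitions
= 79 - 73 = 6

6


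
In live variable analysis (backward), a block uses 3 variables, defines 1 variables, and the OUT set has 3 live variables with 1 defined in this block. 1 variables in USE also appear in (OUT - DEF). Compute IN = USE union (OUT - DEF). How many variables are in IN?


OUT - DEF: 3 - 1 = 2
|IN| = |USE| + |OUT - DEF| - |USE ∩ (OUT - DEF)| = 3 + 2 - 1 = 4

4


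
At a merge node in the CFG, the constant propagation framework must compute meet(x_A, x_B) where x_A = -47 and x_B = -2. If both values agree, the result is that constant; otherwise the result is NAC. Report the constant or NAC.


Meet operation: if both paths give the same constant, result is that constant; if they differ, result is NAC (not-a-constant).
Path A: -47, Path B: -2 -> differ
Result: not-a-constant -> NAC

NAC


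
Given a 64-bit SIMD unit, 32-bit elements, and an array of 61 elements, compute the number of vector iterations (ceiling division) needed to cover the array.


Width = 64 / 32 = 2 elements per vector op
Iterations = ceil(61 / 2) = 31

31


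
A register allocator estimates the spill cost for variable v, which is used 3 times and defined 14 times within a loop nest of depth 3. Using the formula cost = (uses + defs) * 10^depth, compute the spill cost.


uses + defs = 3 + 14 = 17
10^3 = 1000
Spill cost = 17 * 1000 = 17000

17000


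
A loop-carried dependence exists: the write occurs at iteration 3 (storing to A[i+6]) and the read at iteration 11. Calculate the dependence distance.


Distance = read iteration - write iteration
= 11 - 3 = 8

8


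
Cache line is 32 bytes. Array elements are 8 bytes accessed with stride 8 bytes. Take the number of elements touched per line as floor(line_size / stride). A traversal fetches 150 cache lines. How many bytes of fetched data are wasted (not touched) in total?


Elements per line = floor(32 / 8) = 4
Bytes used per line = 4 * 8 = 32
Wasted per line = 32 - 32 = 0
Total wasted = 0 * 150 = 0

0


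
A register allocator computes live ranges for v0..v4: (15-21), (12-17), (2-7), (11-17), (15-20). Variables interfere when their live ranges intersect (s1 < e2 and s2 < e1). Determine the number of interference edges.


Check all pairs for overlapping intervals.
Two intervals (s1,e1) and (s2,e2) overlap if s1 < e2 and s2 < e1.
v0 (15-21) vs v1..v4: overlaps v1, v3, v4 -> 3
v1 (12-17) vs v2..v4: overlaps v3, v4 -> 2
v2 (2-7) vs v3..v4: overlaps none -> 0
v3 (11-17) vs v4: overlaps v4 -> 1
Total overlapping pairs = 3 + 2 + 0 + 1 = 6

6


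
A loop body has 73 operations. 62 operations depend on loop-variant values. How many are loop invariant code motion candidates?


Invariant candidates = total - loop-dependent
= 73 - 62 = 11

11


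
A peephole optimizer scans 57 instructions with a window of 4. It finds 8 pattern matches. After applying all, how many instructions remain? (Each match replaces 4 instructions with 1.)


Each match removes 3 instructions.
Total removed = 8 * 3 = 24
Remaining = 57 - 24 = 33

33


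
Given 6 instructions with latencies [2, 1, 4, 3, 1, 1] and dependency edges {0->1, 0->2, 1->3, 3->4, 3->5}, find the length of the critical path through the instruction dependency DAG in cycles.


Compute longest path through dependency graph: dist(Ik) = max over predecessors of dist + latency(Ik).
dist(I0) = latency 2 = 2
dist(I1) = dist(I0) + 1 = 2 + 1 = 3
dist(I2) = dist(I0) + 4 = 2 + 4 = 6
dist(I3) = dist(I1) + 3 = 3 + 3 = 6
dist(I4) = dist(I3) + 1 = 6 + 1 = 7
dist(I5) = dist(I3) + 1 = 6 + 1 = 7
Critical path = max dist = 7

7


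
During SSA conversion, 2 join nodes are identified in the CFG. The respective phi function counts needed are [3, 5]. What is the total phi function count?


Total phi functions = sum of phi functions at each join node
= 3 + 5 = 8

8


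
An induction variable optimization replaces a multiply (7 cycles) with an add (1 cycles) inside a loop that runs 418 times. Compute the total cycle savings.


Per-iteration saving = 7 - 1 = 6
Total saved = 418 * 6 = 2508

2508


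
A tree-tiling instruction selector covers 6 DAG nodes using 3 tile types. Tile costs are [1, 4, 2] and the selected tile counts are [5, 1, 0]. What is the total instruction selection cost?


Total cost = sum(count_i * cost_i)
= 5*1 + 1*4 + 0*2
= 9

9


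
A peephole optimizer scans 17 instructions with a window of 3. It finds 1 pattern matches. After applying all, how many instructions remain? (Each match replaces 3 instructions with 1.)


Each match removes 2 instructions.
Total removed = 1 * 2 = 2
Remaining = 17 - 2 = 15

15


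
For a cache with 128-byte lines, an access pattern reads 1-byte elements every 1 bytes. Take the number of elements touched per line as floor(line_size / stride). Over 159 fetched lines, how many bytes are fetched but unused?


Elements per line = floor(128 / 1) = 128
Bytes used per line = 128 * 1 = 128
Wasted per line = 128 - 128 = 0
Total wasted = 0 * 159 = 0

0


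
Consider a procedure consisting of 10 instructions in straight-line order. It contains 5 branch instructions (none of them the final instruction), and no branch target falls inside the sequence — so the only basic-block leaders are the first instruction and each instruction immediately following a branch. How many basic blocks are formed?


With no in-sequence branch targets, the leaders are the first instruction plus the instruction after each branch.
Number of basic blocks = branches + 1
= 5 + 1 = 6

6


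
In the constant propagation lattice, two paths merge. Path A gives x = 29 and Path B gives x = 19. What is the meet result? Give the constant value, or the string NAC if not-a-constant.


Meet operation: if both paths give the same constant, result is that constant; if they differ, result is NAC (not-a-constant).
Path A: 29, Path B: 19 -> differ
Result: not-a-constant -> NAC

NAC


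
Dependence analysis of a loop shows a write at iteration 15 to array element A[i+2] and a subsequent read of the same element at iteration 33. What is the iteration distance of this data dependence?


Distance = read iteration - write iteration
= 33 - 15 = 18

18


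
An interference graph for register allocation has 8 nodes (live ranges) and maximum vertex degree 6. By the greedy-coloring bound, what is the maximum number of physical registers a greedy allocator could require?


Greedy coloring never needs more than (max_degree + 1) colors: when coloring a vertex, at most max_degree neighbors are already colored.
Upper bound = 6 + 1 = 7

7


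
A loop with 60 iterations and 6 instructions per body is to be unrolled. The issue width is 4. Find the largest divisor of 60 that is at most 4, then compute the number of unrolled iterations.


Largest divisor of 60 <= 4 is 4
New iterations = 60 / 4 = 15

15


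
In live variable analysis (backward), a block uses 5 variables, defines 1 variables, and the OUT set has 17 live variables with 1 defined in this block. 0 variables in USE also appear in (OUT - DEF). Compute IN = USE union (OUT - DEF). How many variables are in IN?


OUT - DEF: 17 - 1 = 16
|IN| = |USE| + |OUT - DEF| - |USE ∩ (OUT - DEF)| = 5 + 16 - 0 = 21

21


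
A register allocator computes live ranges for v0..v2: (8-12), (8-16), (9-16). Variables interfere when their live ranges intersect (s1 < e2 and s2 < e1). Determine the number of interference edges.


Check all pairs for overlapping intervals.
Two intervals (s1,e1) and (s2,e2) overlap if s1 < e2 and s2 < e1.
v0 (8-12) vs v1..v2: overlaps v1, v2 -> 2
v1 (8-16) vs v2: overlaps v2 -> 1
Total overlapping pairs = 2 + 1 = 3

3


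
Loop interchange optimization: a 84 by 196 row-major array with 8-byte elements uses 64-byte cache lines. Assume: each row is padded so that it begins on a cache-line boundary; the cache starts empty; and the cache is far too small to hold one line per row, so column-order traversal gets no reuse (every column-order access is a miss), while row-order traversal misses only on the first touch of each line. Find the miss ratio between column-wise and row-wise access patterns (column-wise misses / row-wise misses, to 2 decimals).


Each row occupies 196 * 8 = 1568 bytes and starts on a line boundary, so it spans ceil(1568 / 64) = 25 cache lines.
Row-major traversal misses (one per line touched): 84 * ceil(196 * 8 / 64) = 2100
Column-major traversal misses (no reuse, every access misses): 84 * 196 = 16464
Ratio = 16464 / 2100 = 7.84

7.84


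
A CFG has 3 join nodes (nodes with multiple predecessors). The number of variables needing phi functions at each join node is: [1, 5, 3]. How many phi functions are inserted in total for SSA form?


Total phi functions = sum of phi functions at each join node
= 1 + 5 + 3 = 9

9


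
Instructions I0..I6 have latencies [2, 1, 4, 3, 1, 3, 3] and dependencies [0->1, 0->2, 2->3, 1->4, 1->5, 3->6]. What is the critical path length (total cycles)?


Compute longest path through dependency graph: dist(Ik) = max over predecessors of dist + latency(Ik).
dist(I0) = latency 2 = 2
dist(I1) = dist(I0) + 1 = 2 + 1 = 3
dist(I2) = dist(I0) + 4 = 2 + 4 = 6
dist(I3) = dist(I2) + 3 = 6 + 3 = 9
dist(I4) = dist(I1) + 1 = 3 + 1 = 4
dist(I5) = dist(I1) + 3 = 3 + 3 = 6
dist(I6) = dist(I3) + 3 = 9 + 3 = 12
Critical path = max dist = 12

12


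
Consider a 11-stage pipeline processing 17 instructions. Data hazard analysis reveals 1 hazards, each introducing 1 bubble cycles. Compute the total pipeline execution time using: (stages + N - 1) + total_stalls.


Base cycles = 11 + 17 - 1 = 27
Total stalls = 1 * 1 = 1
Total = 27 + 1 = 28

28


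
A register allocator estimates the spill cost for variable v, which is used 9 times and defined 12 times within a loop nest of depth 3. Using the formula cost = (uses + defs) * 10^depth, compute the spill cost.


uses + defs = 9 + 12 = 21
10^3 = 1000
Spill cost = 21 * 1000 = 21000

21000


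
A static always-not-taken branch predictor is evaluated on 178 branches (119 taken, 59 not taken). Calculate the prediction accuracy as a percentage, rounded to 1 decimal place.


Predictor: always-not-taken
Correct predictions = 59
Accuracy = 59 / 178 * 100 = 33.1%

33.1


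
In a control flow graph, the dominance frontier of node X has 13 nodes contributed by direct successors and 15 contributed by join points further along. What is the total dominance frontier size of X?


DF(X) = direct successor contributions + join point contributions
= 13 + 15 = 28

28


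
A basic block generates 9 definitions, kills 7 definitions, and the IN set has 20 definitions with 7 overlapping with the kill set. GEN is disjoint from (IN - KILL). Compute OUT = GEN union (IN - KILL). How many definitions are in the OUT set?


IN - KILL: 20 - 7 = 13 surviving definitions
OUT = GEN + surviving = 9 + 13 = 22

22


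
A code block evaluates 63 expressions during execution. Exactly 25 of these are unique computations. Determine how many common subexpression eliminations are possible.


CSE count = total expressions - unique expressions
= 63 - 25 = 38

38


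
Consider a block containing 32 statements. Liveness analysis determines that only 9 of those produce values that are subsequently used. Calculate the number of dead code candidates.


Dead code = total statements - live definitions
= 32 - 9 = 23

23


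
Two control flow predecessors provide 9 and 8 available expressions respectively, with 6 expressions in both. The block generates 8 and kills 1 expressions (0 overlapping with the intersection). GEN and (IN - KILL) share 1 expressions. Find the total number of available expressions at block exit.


IN = intersection of predecessors = 6
IN - KILL = 6 - 0 = 6
|OUT| = |GEN| + |IN - KILL| - |GEN ∩ (IN - KILL)| = 8 + 6 - 1 = 13

13


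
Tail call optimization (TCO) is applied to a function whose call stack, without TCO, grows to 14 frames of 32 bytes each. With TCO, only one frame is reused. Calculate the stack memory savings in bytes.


Without TCO: 14 * 32 = 448 bytes
With TCO: reuse 1 frame = 32 bytes
Savings = 448 - 32 = 416

416


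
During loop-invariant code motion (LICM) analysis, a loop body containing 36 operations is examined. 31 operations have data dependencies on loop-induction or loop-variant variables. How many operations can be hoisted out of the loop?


Invariant candidates = total - loop-dependent
= 36 - 31 = 5

5


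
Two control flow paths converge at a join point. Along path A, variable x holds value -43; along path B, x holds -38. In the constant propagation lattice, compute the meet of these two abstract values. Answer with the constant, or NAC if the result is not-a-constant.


Meet operation: if both paths give the same constant, result is that constant; if they differ, result is NAC (not-a-constant).
Path A: -43, Path B: -38 -> differ
Result: not-a-constant -> NAC

NAC


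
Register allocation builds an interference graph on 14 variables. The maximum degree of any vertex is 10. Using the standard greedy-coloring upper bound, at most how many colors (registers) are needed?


Greedy coloring never needs more than (max_degree + 1) colors: when coloring a vertex, at most max_degree neighbors are already colored.
Upper bound = 10 + 1 = 11

11


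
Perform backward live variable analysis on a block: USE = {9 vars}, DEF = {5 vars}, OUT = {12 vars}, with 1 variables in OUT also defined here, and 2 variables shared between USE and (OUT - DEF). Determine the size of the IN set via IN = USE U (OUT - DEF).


OUT - DEF: 12 - 1 = 11
|IN| = |USE| + |OUT - DEF| - |USE ∩ (OUT - DEF)| = 9 + 11 - 2 = 18

18


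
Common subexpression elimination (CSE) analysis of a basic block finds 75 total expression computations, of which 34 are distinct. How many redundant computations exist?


CSE count = total expressions - unique expressions
= 75 - 34 = 41

41


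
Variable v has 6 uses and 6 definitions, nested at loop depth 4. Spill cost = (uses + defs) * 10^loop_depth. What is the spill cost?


uses + defs = 6 + 6 = 12
10^4 = 10000
Spill cost = 12 * 10000 = 120000

120000


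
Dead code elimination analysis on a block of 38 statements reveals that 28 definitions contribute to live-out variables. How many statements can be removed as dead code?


Dead code = total statements - live definitions
= 38 - 28 = 10

10


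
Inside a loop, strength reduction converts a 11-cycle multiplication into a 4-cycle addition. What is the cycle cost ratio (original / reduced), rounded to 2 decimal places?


Ratio = mult_cost / add_cost = 11 / 4 = 2.75

2.75


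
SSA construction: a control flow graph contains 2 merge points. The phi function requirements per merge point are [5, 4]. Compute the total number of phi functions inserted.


Total phi functions = sum of phi functions at each join node
= 5 + 4 = 9

9


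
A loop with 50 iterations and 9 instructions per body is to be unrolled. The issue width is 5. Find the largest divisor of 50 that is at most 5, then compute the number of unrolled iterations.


Largest divisor of 50 <= 5 is 5
New iterations = 50 / 5 = 10

10


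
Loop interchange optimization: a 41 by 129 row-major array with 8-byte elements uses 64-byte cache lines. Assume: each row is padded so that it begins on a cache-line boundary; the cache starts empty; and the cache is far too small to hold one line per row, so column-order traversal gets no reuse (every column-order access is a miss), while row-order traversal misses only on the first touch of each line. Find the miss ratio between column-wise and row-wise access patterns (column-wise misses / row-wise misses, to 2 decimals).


Each row occupies 129 * 8 = 1032 bytes and starts on a line boundary, so it spans ceil(1032 / 64) = 17 cache lines.
Row-major traversal misses (one per line touched): 41 * ceil(129 * 8 / 64) = 697
Column-major traversal misses (no reuse, every access misses): 41 * 129 = 5289
Ratio = 5289 / 697 = 7.59

7.59
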